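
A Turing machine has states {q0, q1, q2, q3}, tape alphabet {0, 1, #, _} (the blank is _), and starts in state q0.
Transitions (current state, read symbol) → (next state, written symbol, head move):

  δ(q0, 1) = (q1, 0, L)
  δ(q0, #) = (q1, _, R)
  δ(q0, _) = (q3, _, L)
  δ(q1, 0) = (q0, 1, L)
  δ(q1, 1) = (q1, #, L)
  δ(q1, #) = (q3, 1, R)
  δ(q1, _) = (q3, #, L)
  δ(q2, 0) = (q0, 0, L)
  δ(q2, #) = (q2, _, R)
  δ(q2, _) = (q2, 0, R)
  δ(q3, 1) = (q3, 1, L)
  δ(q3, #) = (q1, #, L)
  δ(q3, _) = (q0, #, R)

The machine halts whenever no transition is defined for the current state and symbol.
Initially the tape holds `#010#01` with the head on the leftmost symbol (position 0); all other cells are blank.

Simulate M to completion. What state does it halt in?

q3

q0 | ___[#]010#01   read # → write _, move R, go to q1
q1 | ____[0]10#01   read 0 → write 1, move L, go to q0
q0 | ___[_]110#01   read _ → write _, move L, go to q3
q3 | __[_]_110#01   read _ → write #, move R, go to q0
q0 | __#[_]110#01   read _ → write _, move L, go to q3
q3 | __[#]_110#01   read # → write #, move L, go to q1
q1 | _[_]#_110#01   read _ → write #, move L, go to q3
q3 | [_]##_110#01   read _ → write #, move R, go to q0
q0 | #[#]#_110#01   read # → write _, move R, go to q1
q1 | #_[#]_110#01   read # → write 1, move R, go to q3
q3 | #_1[_]110#01   read _ → write #, move R, go to q0
q0 | #_1#[1]10#01   read 1 → write 0, move L, go to q1
q1 | #_1[#]010#01   read # → write 1, move R, go to q3
q3 | #_11[0]10#01
No transition is defined for (q3, 0); M halts in state q3.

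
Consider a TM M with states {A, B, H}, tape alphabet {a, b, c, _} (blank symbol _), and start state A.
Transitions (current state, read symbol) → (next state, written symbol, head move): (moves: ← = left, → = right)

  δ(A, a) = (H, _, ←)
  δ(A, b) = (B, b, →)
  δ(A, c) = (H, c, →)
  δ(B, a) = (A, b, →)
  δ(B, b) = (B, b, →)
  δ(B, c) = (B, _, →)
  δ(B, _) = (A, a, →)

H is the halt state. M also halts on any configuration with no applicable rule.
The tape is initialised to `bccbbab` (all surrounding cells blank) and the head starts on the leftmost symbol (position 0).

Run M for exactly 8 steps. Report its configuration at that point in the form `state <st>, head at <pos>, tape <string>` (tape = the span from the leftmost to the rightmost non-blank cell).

state A, head at 8, tape b__bbbba

state=A head=0 tape=[b]ccbbab__   (A,b)→(B,b,→)
state=B head=1 tape=b[c]cbbab__   (B,c)→(B,_,→)
state=B head=2 tape=b_[c]bbab__   (B,c)→(B,_,→)
state=B head=3 tape=b__[b]bab__   (B,b)→(B,b,→)
state=B head=4 tape=b__b[b]ab__   (B,b)→(B,b,→)
state=B head=5 tape=b__bb[a]b__   (B,a)→(A,b,→)
state=A head=6 tape=b__bbb[b]__   (A,b)→(B,b,→)
state=B head=7 tape=b__bbbb[_]_   (B,_)→(A,a,→)
state=A head=8 tape=b__bbbba[_]
After 8 steps: state A, head at 8, tape b__bbbba.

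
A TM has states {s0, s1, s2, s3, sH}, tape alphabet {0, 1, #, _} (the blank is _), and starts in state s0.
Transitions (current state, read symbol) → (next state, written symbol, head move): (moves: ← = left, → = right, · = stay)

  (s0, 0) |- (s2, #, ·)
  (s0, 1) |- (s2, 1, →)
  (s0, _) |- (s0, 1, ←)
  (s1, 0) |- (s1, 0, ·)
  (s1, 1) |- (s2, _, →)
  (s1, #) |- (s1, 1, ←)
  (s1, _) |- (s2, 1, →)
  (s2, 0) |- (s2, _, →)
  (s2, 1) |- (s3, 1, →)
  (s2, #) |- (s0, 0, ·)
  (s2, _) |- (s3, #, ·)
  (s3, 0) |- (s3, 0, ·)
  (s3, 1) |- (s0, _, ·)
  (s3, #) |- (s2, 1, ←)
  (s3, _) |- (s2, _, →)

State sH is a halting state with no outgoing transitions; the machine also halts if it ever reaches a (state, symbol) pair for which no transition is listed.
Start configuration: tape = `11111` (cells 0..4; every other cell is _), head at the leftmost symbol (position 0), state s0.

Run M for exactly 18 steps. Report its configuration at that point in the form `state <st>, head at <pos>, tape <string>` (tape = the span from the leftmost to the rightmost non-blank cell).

state s3, head at 5, tape 11111#1

s0 | [1]1111__   read 1 → write 1, move →, go to s2
s2 | 1[1]111__   read 1 → write 1, move →, go to s3
s3 | 11[1]11__   read 1 → write _, move ·, go to s0
s0 | 11[_]11__   read _ → write 1, move ←, go to s0
s0 | 1[1]111__   read 1 → write 1, move →, go to s2
s2 | 11[1]11__   read 1 → write 1, move →, go to s3
s3 | 111[1]1__   read 1 → write _, move ·, go to s0
s0 | 111[_]1__   read _ → write 1, move ←, go to s0
s0 | 11[1]11__   read 1 → write 1, move →, go to s2
s2 | 111[1]1__   read 1 → write 1, move →, go to s3
s3 | 1111[1]__   read 1 → write _, move ·, go to s0
s0 | 1111[_]__   read _ → write 1, move ←, go to s0
s0 | 111[1]1__   read 1 → write 1, move →, go to s2
s2 | 1111[1]__   read 1 → write 1, move →, go to s3
s3 | 11111[_]_   read _ → write _, move →, go to s2
s2 | 11111_[_]   read _ → write #, move ·, go to s3
s3 | 11111_[#]   read # → write 1, move ←, go to s2
s2 | 11111[_]1   read _ → write #, move ·, go to s3
s3 | 11111[#]1
After 18 steps: state s3, head at 5, tape 11111#1.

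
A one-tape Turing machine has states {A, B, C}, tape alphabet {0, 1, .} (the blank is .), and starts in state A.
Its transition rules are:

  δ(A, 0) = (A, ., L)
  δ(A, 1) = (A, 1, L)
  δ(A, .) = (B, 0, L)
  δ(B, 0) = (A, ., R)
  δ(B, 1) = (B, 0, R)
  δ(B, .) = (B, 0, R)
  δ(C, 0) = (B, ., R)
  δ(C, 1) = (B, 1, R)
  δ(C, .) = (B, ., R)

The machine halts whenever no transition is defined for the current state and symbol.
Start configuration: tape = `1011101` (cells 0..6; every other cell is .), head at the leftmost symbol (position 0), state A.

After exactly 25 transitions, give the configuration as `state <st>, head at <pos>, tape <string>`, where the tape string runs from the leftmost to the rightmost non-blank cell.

state B, head at -3, tape 0.0.1011101

state=A head=0 tape=....[1]011101   (A,1)→(A,1,L)
state=A head=-1 tape=...[.]1011101   (A,.)→(B,0,L)
state=B head=-2 tape=..[.]01011101   (B,.)→(B,0,R)
state=B head=-1 tape=..0[0]1011101   (B,0)→(A,.,R)
state=A head=0 tape=..0.[1]011101   (A,1)→(A,1,L)
state=A head=-1 tape=..0[.]1011101   (A,.)→(B,0,L)
state=B head=-2 tape=..[0]01011101   (B,0)→(A,.,R)
state=A head=-1 tape=...[0]1011101   (A,0)→(A,.,L)
state=A head=-2 tape=..[.].1011101   (A,.)→(B,0,L)
state=B head=-3 tape=.[.]0.1011101   (B,.)→(B,0,R)
state=B head=-2 tape=.0[0].1011101   (B,0)→(A,.,R)
state=A head=-1 tape=.0.[.]1011101   (A,.)→(B,0,L)
state=B head=-2 tape=.0[.]01011101   (B,.)→(B,0,R)
state=B head=-1 tape=.00[0]1011101   (B,0)→(A,.,R)
state=A head=0 tape=.00.[1]011101   (A,1)→(A,1,L)
state=A head=-1 tape=.00[.]1011101   (A,.)→(B,0,L)
state=B head=-2 tape=.0[0]01011101   (B,0)→(A,.,R)
state=A head=-1 tape=.0.[0]1011101   (A,0)→(A,.,L)
state=A head=-2 tape=.0[.].1011101   (A,.)→(B,0,L)
state=B head=-3 tape=.[0]0.1011101   (B,0)→(A,.,R)
state=A head=-2 tape=..[0].1011101   (A,0)→(A,.,L)
state=A head=-3 tape=.[.]..1011101   (A,.)→(B,0,L)
state=B head=-4 tape=[.]0..1011101   (B,.)→(B,0,R)
state=B head=-3 tape=0[0]..1011101   (B,0)→(A,.,R)
state=A head=-2 tape=0.[.].1011101   (A,.)→(B,0,L)
state=B head=-3 tape=0[.]0.1011101
After 25 steps: state B, head at -3, tape 0.0.1011101.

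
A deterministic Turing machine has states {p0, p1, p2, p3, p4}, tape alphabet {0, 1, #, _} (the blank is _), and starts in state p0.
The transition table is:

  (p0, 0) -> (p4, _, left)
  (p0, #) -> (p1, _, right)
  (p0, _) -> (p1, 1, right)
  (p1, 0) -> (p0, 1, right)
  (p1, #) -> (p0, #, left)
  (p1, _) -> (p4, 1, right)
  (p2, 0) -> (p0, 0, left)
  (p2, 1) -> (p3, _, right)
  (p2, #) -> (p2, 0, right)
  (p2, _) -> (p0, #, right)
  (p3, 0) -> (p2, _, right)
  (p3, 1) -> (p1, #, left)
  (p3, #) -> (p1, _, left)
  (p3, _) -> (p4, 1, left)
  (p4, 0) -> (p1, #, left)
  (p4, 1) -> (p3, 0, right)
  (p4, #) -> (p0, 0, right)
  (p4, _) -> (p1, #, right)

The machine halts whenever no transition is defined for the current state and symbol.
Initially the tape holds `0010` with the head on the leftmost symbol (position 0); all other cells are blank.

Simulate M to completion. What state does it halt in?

p1

p0 | _[0]010   read 0 → write _, move left, go to p4
p4 | [_]_010   read _ → write #, move right, go to p1
p1 | #[_]010   read _ → write 1, move right, go to p4
p4 | #1[0]10   read 0 → write #, move left, go to p1
p1 | #[1]#10
No transition is defined for (p1, 1); M halts in state p1.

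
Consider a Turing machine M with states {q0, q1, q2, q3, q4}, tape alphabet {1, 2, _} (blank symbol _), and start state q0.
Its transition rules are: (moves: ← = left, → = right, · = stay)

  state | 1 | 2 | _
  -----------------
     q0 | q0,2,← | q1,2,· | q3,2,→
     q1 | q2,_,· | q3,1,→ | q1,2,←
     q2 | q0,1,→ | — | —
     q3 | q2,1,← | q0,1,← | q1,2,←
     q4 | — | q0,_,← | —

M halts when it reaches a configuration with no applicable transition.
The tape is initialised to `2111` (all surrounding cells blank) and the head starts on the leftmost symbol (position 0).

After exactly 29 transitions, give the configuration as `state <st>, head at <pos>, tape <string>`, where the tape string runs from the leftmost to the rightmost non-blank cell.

state=q0 head=0 tape=___[2]111   (q0,2)→(q1,2,·)
state=q1 head=0 tape=___[2]111   (q1,2)→(q3,1,→)
state=q3 head=1 tape=___1[1]11   (q3,1)→(q2,1,←)
state=q2 head=0 tape=___[1]111   (q2,1)→(q0,1,→)
state=q0 head=1 tape=___1[1]11   (q0,1)→(q0,2,←)
state=q0 head=0 tape=___[1]211   (q0,1)→(q0,2,←)
state=q0 head=-1 tape=__[_]2211   (q0,_)→(q3,2,→)
state=q3 head=0 tape=__2[2]211   (q3,2)→(q0,1,←)
state=q0 head=-1 tape=__[2]1211   (q0,2)→(q1,2,·)
state=q1 head=-1 tape=__[2]1211   (q1,2)→(q3,1,→)
state=q3 head=0 tape=__1[1]211   (q3,1)→(q2,1,←)
state=q2 head=-1 tape=__[1]1211   (q2,1)→(q0,1,→)
state=q0 head=0 tape=__1[1]211   (q0,1)→(q0,2,←)
state=q0 head=-1 tape=__[1]2211   (q0,1)→(q0,2,←)
state=q0 head=-2 tape=_[_]22211   (q0,_)→(q3,2,→)
state=q3 head=-1 tape=_2[2]2211   (q3,2)→(q0,1,←)
state=q0 head=-2 tape=_[2]12211   (q0,2)→(q1,2,·)
state=q1 head=-2 tape=_[2]12211   (q1,2)→(q3,1,→)
state=q3 head=-1 tape=_1[1]2211   (q3,1)→(q2,1,←)
state=q2 head=-2 tape=_[1]12211   (q2,1)→(q0,1,→)
state=q0 head=-1 tape=_1[1]2211   (q0,1)→(q0,2,←)
state=q0 head=-2 tape=_[1]22211   (q0,1)→(q0,2,←)
state=q0 head=-3 tape=[_]222211   (q0,_)→(q3,2,→)
state=q3 head=-2 tape=2[2]22211   (q3,2)→(q0,1,←)
state=q0 head=-3 tape=[2]122211   (q0,2)→(q1,2,·)
state=q1 head=-3 tape=[2]122211   (q1,2)→(q3,1,→)
state=q3 head=-2 tape=1[1]22211   (q3,1)→(q2,1,←)
state=q2 head=-3 tape=[1]122211   (q2,1)→(q0,1,→)
state=q0 head=-2 tape=1[1]22211   (q0,1)→(q0,2,←)
state=q0 head=-3 tape=[1]222211
After 29 steps: state q0, head at -3, tape 1222211.

state q0, head at -3, tape 1222211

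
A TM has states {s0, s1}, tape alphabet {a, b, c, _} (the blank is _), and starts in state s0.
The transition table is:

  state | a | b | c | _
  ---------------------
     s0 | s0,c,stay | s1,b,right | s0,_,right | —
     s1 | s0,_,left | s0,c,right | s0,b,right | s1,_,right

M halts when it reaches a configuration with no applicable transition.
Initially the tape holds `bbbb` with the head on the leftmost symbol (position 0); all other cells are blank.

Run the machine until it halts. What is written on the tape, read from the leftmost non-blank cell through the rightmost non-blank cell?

s0 | [b]bbb_   read b → write b, move right, go to s1
s1 | b[b]bb_   read b → write c, move right, go to s0
s0 | bc[b]b_   read b → write b, move right, go to s1
s1 | bcb[b]_   read b → write c, move right, go to s0
s0 | bcbc[_]
The non-blank tape span at halt is bcbc.

bcbc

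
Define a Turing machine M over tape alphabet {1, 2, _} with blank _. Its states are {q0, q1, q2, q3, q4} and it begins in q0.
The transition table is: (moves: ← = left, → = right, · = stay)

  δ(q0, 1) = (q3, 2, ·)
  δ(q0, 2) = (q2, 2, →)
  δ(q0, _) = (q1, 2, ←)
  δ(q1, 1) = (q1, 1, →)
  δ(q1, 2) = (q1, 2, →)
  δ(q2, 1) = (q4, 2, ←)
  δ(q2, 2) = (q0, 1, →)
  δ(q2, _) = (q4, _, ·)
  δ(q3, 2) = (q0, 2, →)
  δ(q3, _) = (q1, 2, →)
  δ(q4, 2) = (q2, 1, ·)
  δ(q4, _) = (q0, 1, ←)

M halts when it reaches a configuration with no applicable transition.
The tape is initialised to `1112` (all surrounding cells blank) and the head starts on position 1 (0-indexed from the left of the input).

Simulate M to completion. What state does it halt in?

q0 | 1[1]12_   read 1 → write 2, move ·, go to q3
q3 | 1[2]12_   read 2 → write 2, move →, go to q0
q0 | 12[1]2_   read 1 → write 2, move ·, go to q3
q3 | 12[2]2_   read 2 → write 2, move →, go to q0
q0 | 122[2]_   read 2 → write 2, move →, go to q2
q2 | 1222[_]   read _ → write _, move ·, go to q4
q4 | 1222[_]   read _ → write 1, move ←, go to q0
q0 | 122[2]1   read 2 → write 2, move →, go to q2
q2 | 1222[1]   read 1 → write 2, move ←, go to q4
q4 | 122[2]2   read 2 → write 1, move ·, go to q2
q2 | 122[1]2   read 1 → write 2, move ←, go to q4
q4 | 12[2]22   read 2 → write 1, move ·, go to q2
q2 | 12[1]22   read 1 → write 2, move ←, go to q4
q4 | 1[2]222   read 2 → write 1, move ·, go to q2
q2 | 1[1]222   read 1 → write 2, move ←, go to q4
q4 | [1]2222
No transition is defined for (q4, 1); M halts in state q4.

q4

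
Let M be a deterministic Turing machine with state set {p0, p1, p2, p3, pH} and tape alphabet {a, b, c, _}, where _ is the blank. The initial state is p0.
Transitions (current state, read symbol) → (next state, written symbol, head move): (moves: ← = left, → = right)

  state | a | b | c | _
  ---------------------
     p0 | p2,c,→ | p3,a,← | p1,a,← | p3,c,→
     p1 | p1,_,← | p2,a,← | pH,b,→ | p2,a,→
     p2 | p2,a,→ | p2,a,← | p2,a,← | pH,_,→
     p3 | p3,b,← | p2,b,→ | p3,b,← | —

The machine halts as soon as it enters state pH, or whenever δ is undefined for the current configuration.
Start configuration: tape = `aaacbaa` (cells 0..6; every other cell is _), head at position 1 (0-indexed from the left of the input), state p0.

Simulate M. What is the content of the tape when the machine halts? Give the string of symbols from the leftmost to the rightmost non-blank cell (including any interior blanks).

p0 | a[a]acbaa__   read a → write c, move →, go to p2
p2 | ac[a]cbaa__   read a → write a, move →, go to p2
p2 | aca[c]baa__   read c → write a, move ←, go to p2
p2 | ac[a]abaa__   read a → write a, move →, go to p2
p2 | aca[a]baa__   read a → write a, move →, go to p2
p2 | acaa[b]aa__   read b → write a, move ←, go to p2
p2 | aca[a]aaa__   read a → write a, move →, go to p2
p2 | acaa[a]aa__   read a → write a, move →, go to p2
p2 | acaaa[a]a__   read a → write a, move →, go to p2
p2 | acaaaa[a]__   read a → write a, move →, go to p2
p2 | acaaaaa[_]_   read _ → write _, move →, go to pH
pH | acaaaaa_[_]
The non-blank tape span at halt is acaaaaa.

acaaaaa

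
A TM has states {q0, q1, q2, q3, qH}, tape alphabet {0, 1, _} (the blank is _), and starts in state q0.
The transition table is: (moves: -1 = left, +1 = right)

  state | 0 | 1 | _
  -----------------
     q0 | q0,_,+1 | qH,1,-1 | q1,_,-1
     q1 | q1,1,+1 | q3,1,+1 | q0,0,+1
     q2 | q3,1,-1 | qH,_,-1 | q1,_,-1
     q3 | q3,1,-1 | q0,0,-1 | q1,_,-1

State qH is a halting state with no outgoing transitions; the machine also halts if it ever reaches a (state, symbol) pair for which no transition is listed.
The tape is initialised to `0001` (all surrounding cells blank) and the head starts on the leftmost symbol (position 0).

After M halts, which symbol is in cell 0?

state=q0 head=0 tape=[0]001   (q0,0)→(q0,_,+1)
state=q0 head=1 tape=_[0]01   (q0,0)→(q0,_,+1)
state=q0 head=2 tape=__[0]1   (q0,0)→(q0,_,+1)
state=q0 head=3 tape=___[1]   (q0,1)→(qH,1,-1)
state=qH head=2 tape=__[_]1
Cell 0 holds _ when M halts.

_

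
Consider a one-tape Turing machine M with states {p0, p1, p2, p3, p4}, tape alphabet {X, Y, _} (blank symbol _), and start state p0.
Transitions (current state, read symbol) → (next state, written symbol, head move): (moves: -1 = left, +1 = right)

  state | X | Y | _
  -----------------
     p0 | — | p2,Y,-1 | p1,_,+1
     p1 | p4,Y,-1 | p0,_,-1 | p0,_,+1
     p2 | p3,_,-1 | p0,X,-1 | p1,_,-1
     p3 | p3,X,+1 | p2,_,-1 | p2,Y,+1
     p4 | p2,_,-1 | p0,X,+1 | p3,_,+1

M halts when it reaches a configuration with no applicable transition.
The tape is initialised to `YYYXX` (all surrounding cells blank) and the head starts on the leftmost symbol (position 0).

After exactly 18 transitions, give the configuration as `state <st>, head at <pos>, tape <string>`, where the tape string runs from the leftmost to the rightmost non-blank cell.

state p1, head at 2, tape YXX

p0 | __[Y]YYXX   read Y → write Y, move -1, go to p2
p2 | _[_]YYYXX   read _ → write _, move -1, go to p1
p1 | [_]_YYYXX   read _ → write _, move +1, go to p0
p0 | _[_]YYYXX   read _ → write _, move +1, go to p1
p1 | __[Y]YYXX   read Y → write _, move -1, go to p0
p0 | _[_]_YYXX   read _ → write _, move +1, go to p1
p1 | __[_]YYXX   read _ → write _, move +1, go to p0
p0 | ___[Y]YXX   read Y → write Y, move -1, go to p2
p2 | __[_]YYXX   read _ → write _, move -1, go to p1
p1 | _[_]_YYXX   read _ → write _, move +1, go to p0
p0 | __[_]YYXX   read _ → write _, move +1, go to p1
p1 | ___[Y]YXX   read Y → write _, move -1, go to p0
p0 | __[_]_YXX   read _ → write _, move +1, go to p1
p1 | ___[_]YXX   read _ → write _, move +1, go to p0
p0 | ____[Y]XX   read Y → write Y, move -1, go to p2
p2 | ___[_]YXX   read _ → write _, move -1, go to p1
p1 | __[_]_YXX   read _ → write _, move +1, go to p0
p0 | ___[_]YXX   read _ → write _, move +1, go to p1
p1 | ____[Y]XX
After 18 steps: state p1, head at 2, tape YXX.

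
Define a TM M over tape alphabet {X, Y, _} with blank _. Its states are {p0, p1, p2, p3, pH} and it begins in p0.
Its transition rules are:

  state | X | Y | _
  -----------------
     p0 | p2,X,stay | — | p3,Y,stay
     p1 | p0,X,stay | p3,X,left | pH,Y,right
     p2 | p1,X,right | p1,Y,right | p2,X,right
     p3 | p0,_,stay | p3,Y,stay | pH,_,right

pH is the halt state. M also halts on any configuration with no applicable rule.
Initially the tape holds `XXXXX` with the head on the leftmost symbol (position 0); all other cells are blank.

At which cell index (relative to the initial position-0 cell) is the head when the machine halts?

p0 | [X]XXXX__   read X → write X, move stay, go to p2
p2 | [X]XXXX__   read X → write X, move right, go to p1
p1 | X[X]XXX__   read X → write X, move stay, go to p0
p0 | X[X]XXX__   read X → write X, move stay, go to p2
p2 | X[X]XXX__   read X → write X, move right, go to p1
p1 | XX[X]XX__   read X → write X, move stay, go to p0
p0 | XX[X]XX__   read X → write X, move stay, go to p2
p2 | XX[X]XX__   read X → write X, move right, go to p1
p1 | XXX[X]X__   read X → write X, move stay, go to p0
p0 | XXX[X]X__   read X → write X, move stay, go to p2
p2 | XXX[X]X__   read X → write X, move right, go to p1
p1 | XXXX[X]__   read X → write X, move stay, go to p0
p0 | XXXX[X]__   read X → write X, move stay, go to p2
p2 | XXXX[X]__   read X → write X, move right, go to p1
p1 | XXXXX[_]_   read _ → write Y, move right, go to pH
pH | XXXXXY[_]
At halt the head is at cell 6.

6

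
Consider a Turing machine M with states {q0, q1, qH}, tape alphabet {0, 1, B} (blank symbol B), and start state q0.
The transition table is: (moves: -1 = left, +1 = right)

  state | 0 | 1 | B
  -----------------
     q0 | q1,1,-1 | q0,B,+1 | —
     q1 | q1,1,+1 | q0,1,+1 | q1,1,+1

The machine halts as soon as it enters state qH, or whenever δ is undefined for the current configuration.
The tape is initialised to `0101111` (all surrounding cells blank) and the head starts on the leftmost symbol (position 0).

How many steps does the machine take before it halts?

11

state=q0 head=0 tape=B[0]101111B   (q0,0)→(q1,1,-1)
state=q1 head=-1 tape=[B]1101111B   (q1,B)→(q1,1,+1)
state=q1 head=0 tape=1[1]101111B   (q1,1)→(q0,1,+1)
state=q0 head=1 tape=11[1]01111B   (q0,1)→(q0,B,+1)
state=q0 head=2 tape=11B[0]1111B   (q0,0)→(q1,1,-1)
state=q1 head=1 tape=11[B]11111B   (q1,B)→(q1,1,+1)
state=q1 head=2 tape=111[1]1111B   (q1,1)→(q0,1,+1)
state=q0 head=3 tape=1111[1]111B   (q0,1)→(q0,B,+1)
state=q0 head=4 tape=1111B[1]11B   (q0,1)→(q0,B,+1)
state=q0 head=5 tape=1111BB[1]1B   (q0,1)→(q0,B,+1)
state=q0 head=6 tape=1111BBB[1]B   (q0,1)→(q0,B,+1)
state=q0 head=7 tape=1111BBBB[B]
M halts after 11 transitions.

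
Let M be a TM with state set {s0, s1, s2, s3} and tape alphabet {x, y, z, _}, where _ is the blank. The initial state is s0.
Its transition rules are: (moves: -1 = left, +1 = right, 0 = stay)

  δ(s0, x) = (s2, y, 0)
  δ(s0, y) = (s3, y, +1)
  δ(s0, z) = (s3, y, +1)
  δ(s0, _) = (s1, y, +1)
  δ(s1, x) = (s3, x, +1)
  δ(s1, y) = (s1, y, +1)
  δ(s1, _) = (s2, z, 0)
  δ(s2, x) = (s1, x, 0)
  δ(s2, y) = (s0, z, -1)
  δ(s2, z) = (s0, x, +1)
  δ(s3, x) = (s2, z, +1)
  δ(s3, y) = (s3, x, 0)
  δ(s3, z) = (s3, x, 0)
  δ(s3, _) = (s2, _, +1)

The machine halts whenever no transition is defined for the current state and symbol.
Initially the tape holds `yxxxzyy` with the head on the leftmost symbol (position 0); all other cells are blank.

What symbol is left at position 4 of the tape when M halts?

state=s0 head=0 tape=[y]xxxzyy_   (s0,y)→(s3,y,+1)
state=s3 head=1 tape=y[x]xxzyy_   (s3,x)→(s2,z,+1)
state=s2 head=2 tape=yz[x]xzyy_   (s2,x)→(s1,x,0)
state=s1 head=2 tape=yz[x]xzyy_   (s1,x)→(s3,x,+1)
state=s3 head=3 tape=yzx[x]zyy_   (s3,x)→(s2,z,+1)
state=s2 head=4 tape=yzxz[z]yy_   (s2,z)→(s0,x,+1)
state=s0 head=5 tape=yzxzx[y]y_   (s0,y)→(s3,y,+1)
state=s3 head=6 tape=yzxzxy[y]_   (s3,y)→(s3,x,0)
state=s3 head=6 tape=yzxzxy[x]_   (s3,x)→(s2,z,+1)
state=s2 head=7 tape=yzxzxyz[_]
Cell 4 holds x when M halts.

x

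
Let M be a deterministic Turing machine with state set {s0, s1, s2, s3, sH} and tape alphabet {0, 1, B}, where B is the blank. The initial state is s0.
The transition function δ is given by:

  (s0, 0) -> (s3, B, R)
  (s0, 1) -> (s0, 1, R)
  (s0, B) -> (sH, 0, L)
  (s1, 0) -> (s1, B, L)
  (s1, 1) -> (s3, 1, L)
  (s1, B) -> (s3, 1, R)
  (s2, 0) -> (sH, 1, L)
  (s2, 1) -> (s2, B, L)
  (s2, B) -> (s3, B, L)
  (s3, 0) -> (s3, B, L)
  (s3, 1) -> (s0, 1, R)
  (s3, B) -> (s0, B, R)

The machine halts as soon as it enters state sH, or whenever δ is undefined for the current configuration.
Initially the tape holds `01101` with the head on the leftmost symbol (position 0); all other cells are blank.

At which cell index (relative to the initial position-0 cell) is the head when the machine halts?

4

s0 | [0]1101B   read 0 → write B, move R, go to s3
s3 | B[1]101B   read 1 → write 1, move R, go to s0
s0 | B1[1]01B   read 1 → write 1, move R, go to s0
s0 | B11[0]1B   read 0 → write B, move R, go to s3
s3 | B11B[1]B   read 1 → write 1, move R, go to s0
s0 | B11B1[B]   read B → write 0, move L, go to sH
sH | B11B[1]0
At halt the head is at cell 4.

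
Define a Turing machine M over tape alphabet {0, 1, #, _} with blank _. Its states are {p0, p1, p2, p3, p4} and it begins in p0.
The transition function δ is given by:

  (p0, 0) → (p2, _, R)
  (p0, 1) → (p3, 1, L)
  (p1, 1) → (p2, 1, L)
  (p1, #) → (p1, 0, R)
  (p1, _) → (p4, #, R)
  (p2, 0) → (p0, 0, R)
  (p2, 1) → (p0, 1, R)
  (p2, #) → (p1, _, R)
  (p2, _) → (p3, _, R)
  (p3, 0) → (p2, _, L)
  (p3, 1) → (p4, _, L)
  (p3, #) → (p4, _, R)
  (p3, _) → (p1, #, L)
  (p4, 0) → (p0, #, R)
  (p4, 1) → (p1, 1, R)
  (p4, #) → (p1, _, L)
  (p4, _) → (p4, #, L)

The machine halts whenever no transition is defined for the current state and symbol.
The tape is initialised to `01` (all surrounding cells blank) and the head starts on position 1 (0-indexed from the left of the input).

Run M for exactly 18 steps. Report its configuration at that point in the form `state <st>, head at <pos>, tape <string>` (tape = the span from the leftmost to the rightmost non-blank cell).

state p4, head at -1, tape 0#__#

state=p0 head=1 tape=_0[1]__   (p0,1)→(p3,1,L)
state=p3 head=0 tape=_[0]1__   (p3,0)→(p2,_,L)
state=p2 head=-1 tape=[_]_1__   (p2,_)→(p3,_,R)
state=p3 head=0 tape=_[_]1__   (p3,_)→(p1,#,L)
state=p1 head=-1 tape=[_]#1__   (p1,_)→(p4,#,R)
state=p4 head=0 tape=#[#]1__   (p4,#)→(p1,_,L)
state=p1 head=-1 tape=[#]_1__   (p1,#)→(p1,0,R)
state=p1 head=0 tape=0[_]1__   (p1,_)→(p4,#,R)
state=p4 head=1 tape=0#[1]__   (p4,1)→(p1,1,R)
state=p1 head=2 tape=0#1[_]_   (p1,_)→(p4,#,R)
state=p4 head=3 tape=0#1#[_]   (p4,_)→(p4,#,L)
state=p4 head=2 tape=0#1[#]#   (p4,#)→(p1,_,L)
state=p1 head=1 tape=0#[1]_#   (p1,1)→(p2,1,L)
state=p2 head=0 tape=0[#]1_#   (p2,#)→(p1,_,R)
state=p1 head=1 tape=0_[1]_#   (p1,1)→(p2,1,L)
state=p2 head=0 tape=0[_]1_#   (p2,_)→(p3,_,R)
state=p3 head=1 tape=0_[1]_#   (p3,1)→(p4,_,L)
state=p4 head=0 tape=0[_]__#   (p4,_)→(p4,#,L)
state=p4 head=-1 tape=[0]#__#
After 18 steps: state p4, head at -1, tape 0#__#.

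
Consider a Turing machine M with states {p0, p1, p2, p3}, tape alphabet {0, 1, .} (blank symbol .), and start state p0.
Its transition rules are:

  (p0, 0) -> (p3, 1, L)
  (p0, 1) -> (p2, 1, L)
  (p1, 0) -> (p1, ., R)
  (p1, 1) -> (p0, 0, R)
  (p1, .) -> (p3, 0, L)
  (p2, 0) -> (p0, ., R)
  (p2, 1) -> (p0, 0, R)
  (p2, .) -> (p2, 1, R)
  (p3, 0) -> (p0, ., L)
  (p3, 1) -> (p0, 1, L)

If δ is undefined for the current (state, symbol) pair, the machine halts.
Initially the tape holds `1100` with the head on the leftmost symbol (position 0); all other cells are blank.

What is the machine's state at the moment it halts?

p0

p0 | .[1]100   read 1 → write 1, move L, go to p2
p2 | [.]1100   read . → write 1, move R, go to p2
p2 | 1[1]100   read 1 → write 0, move R, go to p0
p0 | 10[1]00   read 1 → write 1, move L, go to p2
p2 | 1[0]100   read 0 → write ., move R, go to p0
p0 | 1.[1]00   read 1 → write 1, move L, go to p2
p2 | 1[.]100   read . → write 1, move R, go to p2
p2 | 11[1]00   read 1 → write 0, move R, go to p0
p0 | 110[0]0   read 0 → write 1, move L, go to p3
p3 | 11[0]10   read 0 → write ., move L, go to p0
p0 | 1[1].10   read 1 → write 1, move L, go to p2
p2 | [1]1.10   read 1 → write 0, move R, go to p0
p0 | 0[1].10   read 1 → write 1, move L, go to p2
p2 | [0]1.10   read 0 → write ., move R, go to p0
p0 | .[1].10   read 1 → write 1, move L, go to p2
p2 | [.]1.10   read . → write 1, move R, go to p2
p2 | 1[1].10   read 1 → write 0, move R, go to p0
p0 | 10[.]10
No transition is defined for (p0, .); M halts in state p0.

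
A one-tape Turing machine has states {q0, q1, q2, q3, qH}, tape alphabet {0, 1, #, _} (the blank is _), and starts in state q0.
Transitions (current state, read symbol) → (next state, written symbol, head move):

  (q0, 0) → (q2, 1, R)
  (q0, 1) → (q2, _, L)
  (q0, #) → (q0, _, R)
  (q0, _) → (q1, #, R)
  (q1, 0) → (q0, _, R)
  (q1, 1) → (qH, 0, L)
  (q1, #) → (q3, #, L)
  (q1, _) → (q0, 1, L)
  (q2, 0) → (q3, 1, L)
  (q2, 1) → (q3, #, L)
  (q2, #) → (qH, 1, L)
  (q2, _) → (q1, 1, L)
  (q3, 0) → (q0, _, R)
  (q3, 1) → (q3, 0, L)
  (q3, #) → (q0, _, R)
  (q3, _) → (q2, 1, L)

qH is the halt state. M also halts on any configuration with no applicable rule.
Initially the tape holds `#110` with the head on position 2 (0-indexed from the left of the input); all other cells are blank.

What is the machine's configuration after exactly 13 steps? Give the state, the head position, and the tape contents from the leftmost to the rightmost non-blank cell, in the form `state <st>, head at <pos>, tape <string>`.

state=q0 head=2 tape=#1[1]0__   (q0,1)→(q2,_,L)
state=q2 head=1 tape=#[1]_0__   (q2,1)→(q3,#,L)
state=q3 head=0 tape=[#]#_0__   (q3,#)→(q0,_,R)
state=q0 head=1 tape=_[#]_0__   (q0,#)→(q0,_,R)
state=q0 head=2 tape=__[_]0__   (q0,_)→(q1,#,R)
state=q1 head=3 tape=__#[0]__   (q1,0)→(q0,_,R)
state=q0 head=4 tape=__#_[_]_   (q0,_)→(q1,#,R)
state=q1 head=5 tape=__#_#[_]   (q1,_)→(q0,1,L)
state=q0 head=4 tape=__#_[#]1   (q0,#)→(q0,_,R)
state=q0 head=5 tape=__#__[1]   (q0,1)→(q2,_,L)
state=q2 head=4 tape=__#_[_]_   (q2,_)→(q1,1,L)
state=q1 head=3 tape=__#[_]1_   (q1,_)→(q0,1,L)
state=q0 head=2 tape=__[#]11_   (q0,#)→(q0,_,R)
state=q0 head=3 tape=___[1]1_
After 13 steps: state q0, head at 3, tape 11.

state q0, head at 3, tape 11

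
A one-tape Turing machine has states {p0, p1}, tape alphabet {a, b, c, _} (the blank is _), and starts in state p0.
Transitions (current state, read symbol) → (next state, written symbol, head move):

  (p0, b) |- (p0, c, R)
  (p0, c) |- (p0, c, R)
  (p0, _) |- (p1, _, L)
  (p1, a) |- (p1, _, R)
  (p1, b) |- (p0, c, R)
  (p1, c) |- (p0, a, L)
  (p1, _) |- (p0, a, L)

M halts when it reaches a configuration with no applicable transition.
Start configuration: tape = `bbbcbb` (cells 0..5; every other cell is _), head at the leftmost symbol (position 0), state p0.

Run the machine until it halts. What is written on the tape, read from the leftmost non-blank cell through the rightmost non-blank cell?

p0 | [b]bbcbb_   read b → write c, move R, go to p0
p0 | c[b]bcbb_   read b → write c, move R, go to p0
p0 | cc[b]cbb_   read b → write c, move R, go to p0
p0 | ccc[c]bb_   read c → write c, move R, go to p0
p0 | cccc[b]b_   read b → write c, move R, go to p0
p0 | ccccc[b]_   read b → write c, move R, go to p0
p0 | cccccc[_]   read _ → write _, move L, go to p1
p1 | ccccc[c]_   read c → write a, move L, go to p0
p0 | cccc[c]a_   read c → write c, move R, go to p0
p0 | ccccc[a]_
The non-blank tape span at halt is ccccca.

ccccca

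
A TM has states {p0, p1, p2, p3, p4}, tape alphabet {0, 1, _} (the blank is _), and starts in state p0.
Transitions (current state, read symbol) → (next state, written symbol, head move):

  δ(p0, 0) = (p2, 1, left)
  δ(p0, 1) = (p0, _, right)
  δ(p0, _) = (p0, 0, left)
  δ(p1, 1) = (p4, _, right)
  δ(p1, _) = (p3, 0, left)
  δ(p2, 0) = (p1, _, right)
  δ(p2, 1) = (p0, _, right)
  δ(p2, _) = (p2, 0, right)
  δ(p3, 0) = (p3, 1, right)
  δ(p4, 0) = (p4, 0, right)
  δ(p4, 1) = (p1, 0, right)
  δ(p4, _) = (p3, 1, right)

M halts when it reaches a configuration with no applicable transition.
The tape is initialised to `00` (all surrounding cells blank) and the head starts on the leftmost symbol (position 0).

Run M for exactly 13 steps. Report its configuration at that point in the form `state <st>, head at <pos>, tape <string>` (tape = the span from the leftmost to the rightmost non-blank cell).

state=p0 head=0 tape=_[0]0__   (p0,0)→(p2,1,left)
state=p2 head=-1 tape=[_]10__   (p2,_)→(p2,0,right)
state=p2 head=0 tape=0[1]0__   (p2,1)→(p0,_,right)
state=p0 head=1 tape=0_[0]__   (p0,0)→(p2,1,left)
state=p2 head=0 tape=0[_]1__   (p2,_)→(p2,0,right)
state=p2 head=1 tape=00[1]__   (p2,1)→(p0,_,right)
state=p0 head=2 tape=00_[_]_   (p0,_)→(p0,0,left)
state=p0 head=1 tape=00[_]0_   (p0,_)→(p0,0,left)
state=p0 head=0 tape=0[0]00_   (p0,0)→(p2,1,left)
state=p2 head=-1 tape=[0]100_   (p2,0)→(p1,_,right)
state=p1 head=0 tape=_[1]00_   (p1,1)→(p4,_,right)
state=p4 head=1 tape=__[0]0_   (p4,0)→(p4,0,right)
state=p4 head=2 tape=__0[0]_   (p4,0)→(p4,0,right)
state=p4 head=3 tape=__00[_]
After 13 steps: state p4, head at 3, tape 00.

state p4, head at 3, tape 00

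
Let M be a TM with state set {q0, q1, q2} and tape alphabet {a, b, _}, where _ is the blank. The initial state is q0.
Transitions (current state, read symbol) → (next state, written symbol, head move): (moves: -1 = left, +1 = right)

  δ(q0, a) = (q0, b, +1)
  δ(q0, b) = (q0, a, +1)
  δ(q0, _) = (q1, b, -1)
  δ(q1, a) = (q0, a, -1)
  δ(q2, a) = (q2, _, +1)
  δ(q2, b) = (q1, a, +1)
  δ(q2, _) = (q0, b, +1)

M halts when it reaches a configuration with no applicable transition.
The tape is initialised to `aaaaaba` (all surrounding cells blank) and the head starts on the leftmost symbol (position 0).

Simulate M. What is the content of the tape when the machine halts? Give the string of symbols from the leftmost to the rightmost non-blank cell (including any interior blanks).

bbbbbabb

state=q0 head=0 tape=[a]aaaaba_   (q0,a)→(q0,b,+1)
state=q0 head=1 tape=b[a]aaaba_   (q0,a)→(q0,b,+1)
state=q0 head=2 tape=bb[a]aaba_   (q0,a)→(q0,b,+1)
state=q0 head=3 tape=bbb[a]aba_   (q0,a)→(q0,b,+1)
state=q0 head=4 tape=bbbb[a]ba_   (q0,a)→(q0,b,+1)
state=q0 head=5 tape=bbbbb[b]a_   (q0,b)→(q0,a,+1)
state=q0 head=6 tape=bbbbba[a]_   (q0,a)→(q0,b,+1)
state=q0 head=7 tape=bbbbbab[_]   (q0,_)→(q1,b,-1)
state=q1 head=6 tape=bbbbba[b]b
The non-blank tape span at halt is bbbbbabb.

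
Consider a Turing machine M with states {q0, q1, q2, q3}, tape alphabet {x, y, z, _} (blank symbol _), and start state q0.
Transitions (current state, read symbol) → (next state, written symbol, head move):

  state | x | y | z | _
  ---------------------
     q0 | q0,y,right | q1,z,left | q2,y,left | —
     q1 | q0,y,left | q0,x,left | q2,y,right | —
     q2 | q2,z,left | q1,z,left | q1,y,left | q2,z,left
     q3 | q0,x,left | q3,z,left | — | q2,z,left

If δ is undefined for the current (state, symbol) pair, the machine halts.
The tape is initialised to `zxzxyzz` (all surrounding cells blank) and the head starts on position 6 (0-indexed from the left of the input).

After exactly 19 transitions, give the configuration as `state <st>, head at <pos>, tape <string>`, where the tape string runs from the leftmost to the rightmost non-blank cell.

state q0, head at -1, tape xyxzxzy

state=q0 head=6 tape=_zxzxyz[z]   (q0,z)→(q2,y,left)
state=q2 head=5 tape=_zxzxy[z]y   (q2,z)→(q1,y,left)
state=q1 head=4 tape=_zxzx[y]yy   (q1,y)→(q0,x,left)
state=q0 head=3 tape=_zxz[x]xyy   (q0,x)→(q0,y,right)
state=q0 head=4 tape=_zxzy[x]yy   (q0,x)→(q0,y,right)
state=q0 head=5 tape=_zxzyy[y]y   (q0,y)→(q1,z,left)
state=q1 head=4 tape=_zxzy[y]zy   (q1,y)→(q0,x,left)
state=q0 head=3 tape=_zxz[y]xzy   (q0,y)→(q1,z,left)
state=q1 head=2 tape=_zx[z]zxzy   (q1,z)→(q2,y,right)
state=q2 head=3 tape=_zxy[z]xzy   (q2,z)→(q1,y,left)
state=q1 head=2 tape=_zx[y]yxzy   (q1,y)→(q0,x,left)
state=q0 head=1 tape=_z[x]xyxzy   (q0,x)→(q0,y,right)
state=q0 head=2 tape=_zy[x]yxzy   (q0,x)→(q0,y,right)
state=q0 head=3 tape=_zyy[y]xzy   (q0,y)→(q1,z,left)
state=q1 head=2 tape=_zy[y]zxzy   (q1,y)→(q0,x,left)
state=q0 head=1 tape=_z[y]xzxzy   (q0,y)→(q1,z,left)
state=q1 head=0 tape=_[z]zxzxzy   (q1,z)→(q2,y,right)
state=q2 head=1 tape=_y[z]xzxzy   (q2,z)→(q1,y,left)
state=q1 head=0 tape=_[y]yxzxzy   (q1,y)→(q0,x,left)
state=q0 head=-1 tape=[_]xyxzxzy
After 19 steps: state q0, head at -1, tape xyxzxzy.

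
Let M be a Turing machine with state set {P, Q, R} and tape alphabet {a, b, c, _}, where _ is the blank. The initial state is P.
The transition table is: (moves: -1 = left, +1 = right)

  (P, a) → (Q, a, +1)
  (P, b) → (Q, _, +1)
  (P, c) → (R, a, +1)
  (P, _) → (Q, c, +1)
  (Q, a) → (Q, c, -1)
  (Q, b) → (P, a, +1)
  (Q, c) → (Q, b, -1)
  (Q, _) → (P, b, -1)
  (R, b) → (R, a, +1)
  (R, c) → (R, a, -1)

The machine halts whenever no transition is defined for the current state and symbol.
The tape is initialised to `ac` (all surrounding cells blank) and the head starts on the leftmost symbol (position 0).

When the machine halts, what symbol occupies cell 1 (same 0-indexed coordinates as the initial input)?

state=P head=0 tape=__[a]c_   (P,a)→(Q,a,+1)
state=Q head=1 tape=__a[c]_   (Q,c)→(Q,b,-1)
state=Q head=0 tape=__[a]b_   (Q,a)→(Q,c,-1)
state=Q head=-1 tape=_[_]cb_   (Q,_)→(P,b,-1)
state=P head=-2 tape=[_]bcb_   (P,_)→(Q,c,+1)
state=Q head=-1 tape=c[b]cb_   (Q,b)→(P,a,+1)
state=P head=0 tape=ca[c]b_   (P,c)→(R,a,+1)
state=R head=1 tape=caa[b]_   (R,b)→(R,a,+1)
state=R head=2 tape=caaa[_]
Cell 1 holds a when M halts.

a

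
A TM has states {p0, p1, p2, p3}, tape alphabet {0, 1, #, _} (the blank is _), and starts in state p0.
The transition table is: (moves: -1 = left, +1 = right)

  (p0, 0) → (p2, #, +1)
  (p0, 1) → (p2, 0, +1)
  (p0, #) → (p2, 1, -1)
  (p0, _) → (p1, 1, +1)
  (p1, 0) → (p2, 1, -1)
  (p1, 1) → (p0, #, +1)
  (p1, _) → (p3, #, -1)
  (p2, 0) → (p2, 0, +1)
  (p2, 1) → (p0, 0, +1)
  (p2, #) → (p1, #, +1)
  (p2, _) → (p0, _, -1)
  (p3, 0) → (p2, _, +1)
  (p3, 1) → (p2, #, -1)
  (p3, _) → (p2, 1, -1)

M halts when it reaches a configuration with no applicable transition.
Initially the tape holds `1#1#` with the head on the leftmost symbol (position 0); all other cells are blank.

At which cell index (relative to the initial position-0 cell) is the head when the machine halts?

4

p0 | [1]#1#__   read 1 → write 0, move +1, go to p2
p2 | 0[#]1#__   read # → write #, move +1, go to p1
p1 | 0#[1]#__   read 1 → write #, move +1, go to p0
p0 | 0##[#]__   read # → write 1, move -1, go to p2
p2 | 0#[#]1__   read # → write #, move +1, go to p1
p1 | 0##[1]__   read 1 → write #, move +1, go to p0
p0 | 0###[_]_   read _ → write 1, move +1, go to p1
p1 | 0###1[_]   read _ → write #, move -1, go to p3
p3 | 0###[1]#   read 1 → write #, move -1, go to p2
p2 | 0##[#]##   read # → write #, move +1, go to p1
p1 | 0###[#]#
At halt the head is at cell 4.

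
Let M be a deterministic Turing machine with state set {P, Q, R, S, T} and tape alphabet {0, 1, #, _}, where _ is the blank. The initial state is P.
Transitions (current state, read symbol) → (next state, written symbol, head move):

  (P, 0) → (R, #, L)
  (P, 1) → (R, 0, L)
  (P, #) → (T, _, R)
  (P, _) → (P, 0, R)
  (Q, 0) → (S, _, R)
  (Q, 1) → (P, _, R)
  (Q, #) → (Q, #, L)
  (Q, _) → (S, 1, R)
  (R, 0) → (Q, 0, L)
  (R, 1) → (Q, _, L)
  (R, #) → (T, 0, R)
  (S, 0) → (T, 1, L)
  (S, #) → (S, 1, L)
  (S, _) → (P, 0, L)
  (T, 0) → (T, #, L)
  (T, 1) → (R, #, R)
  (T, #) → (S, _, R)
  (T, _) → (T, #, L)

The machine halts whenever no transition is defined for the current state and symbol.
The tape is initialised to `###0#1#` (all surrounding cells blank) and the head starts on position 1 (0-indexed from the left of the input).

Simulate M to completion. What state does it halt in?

S

state=P head=1 tape=___#[#]#0#1#   (P,#)→(T,_,R)
state=T head=2 tape=___#_[#]0#1#   (T,#)→(S,_,R)
state=S head=3 tape=___#__[0]#1#   (S,0)→(T,1,L)
state=T head=2 tape=___#_[_]1#1#   (T,_)→(T,#,L)
state=T head=1 tape=___#[_]#1#1#   (T,_)→(T,#,L)
state=T head=0 tape=___[#]##1#1#   (T,#)→(S,_,R)
state=S head=1 tape=____[#]#1#1#   (S,#)→(S,1,L)
state=S head=0 tape=___[_]1#1#1#   (S,_)→(P,0,L)
state=P head=-1 tape=__[_]01#1#1#   (P,_)→(P,0,R)
state=P head=0 tape=__0[0]1#1#1#   (P,0)→(R,#,L)
state=R head=-1 tape=__[0]#1#1#1#   (R,0)→(Q,0,L)
state=Q head=-2 tape=_[_]0#1#1#1#   (Q,_)→(S,1,R)
state=S head=-1 tape=_1[0]#1#1#1#   (S,0)→(T,1,L)
state=T head=-2 tape=_[1]1#1#1#1#   (T,1)→(R,#,R)
state=R head=-1 tape=_#[1]#1#1#1#   (R,1)→(Q,_,L)
state=Q head=-2 tape=_[#]_#1#1#1#   (Q,#)→(Q,#,L)
state=Q head=-3 tape=[_]#_#1#1#1#   (Q,_)→(S,1,R)
state=S head=-2 tape=1[#]_#1#1#1#   (S,#)→(S,1,L)
state=S head=-3 tape=[1]1_#1#1#1#
No transition is defined for (S, 1); M halts in state S.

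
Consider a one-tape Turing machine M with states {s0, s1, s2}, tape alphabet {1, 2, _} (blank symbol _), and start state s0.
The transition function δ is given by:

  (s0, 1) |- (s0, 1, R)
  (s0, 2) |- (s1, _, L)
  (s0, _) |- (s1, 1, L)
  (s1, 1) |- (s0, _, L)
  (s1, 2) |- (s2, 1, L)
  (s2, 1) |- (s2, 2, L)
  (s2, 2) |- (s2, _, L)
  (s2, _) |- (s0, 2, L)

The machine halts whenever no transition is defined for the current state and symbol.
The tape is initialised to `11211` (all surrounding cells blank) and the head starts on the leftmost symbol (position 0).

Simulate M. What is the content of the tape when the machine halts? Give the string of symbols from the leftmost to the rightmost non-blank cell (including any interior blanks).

s0 | __[1]1211   read 1 → write 1, move R, go to s0
s0 | __1[1]211   read 1 → write 1, move R, go to s0
s0 | __11[2]11   read 2 → write _, move L, go to s1
s1 | __1[1]_11   read 1 → write _, move L, go to s0
s0 | __[1]__11   read 1 → write 1, move R, go to s0
s0 | __1[_]_11   read _ → write 1, move L, go to s1
s1 | __[1]1_11   read 1 → write _, move L, go to s0
s0 | _[_]_1_11   read _ → write 1, move L, go to s1
s1 | [_]1_1_11
The non-blank tape span at halt is 1_1_11.

1_1_11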